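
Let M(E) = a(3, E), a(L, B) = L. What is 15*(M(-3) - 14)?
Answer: -165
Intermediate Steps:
M(E) = 3
15*(M(-3) - 14) = 15*(3 - 14) = 15*(-11) = -165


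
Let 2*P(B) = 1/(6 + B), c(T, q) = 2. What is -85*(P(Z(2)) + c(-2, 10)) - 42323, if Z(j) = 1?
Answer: -594987/14 ≈ -42499.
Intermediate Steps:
P(B) = 1/(2*(6 + B))
-85*(P(Z(2)) + c(-2, 10)) - 42323 = -85*(1/(2*(6 + 1)) + 2) - 42323 = -85*((½)/7 + 2) - 42323 = -85*((½)*(⅐) + 2) - 42323 = -85*(1/14 + 2) - 42323 = -85*29/14 - 42323 = -2465/14 - 42323 = -594987/14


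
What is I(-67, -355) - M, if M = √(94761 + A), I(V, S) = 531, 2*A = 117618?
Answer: 531 - √153570 ≈ 139.12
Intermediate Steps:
A = 58809 (A = (½)*117618 = 58809)
M = √153570 (M = √(94761 + 58809) = √153570 ≈ 391.88)
I(-67, -355) - M = 531 - √153570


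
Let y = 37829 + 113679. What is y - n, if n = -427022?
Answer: 578530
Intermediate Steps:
y = 151508
y - n = 151508 - 1*(-427022) = 151508 + 427022 = 578530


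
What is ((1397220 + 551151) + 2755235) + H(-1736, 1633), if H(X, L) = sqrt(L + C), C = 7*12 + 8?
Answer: 4703606 + 5*sqrt(69) ≈ 4.7036e+6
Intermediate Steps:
C = 92 (C = 84 + 8 = 92)
H(X, L) = sqrt(92 + L) (H(X, L) = sqrt(L + 92) = sqrt(92 + L))
((1397220 + 551151) + 2755235) + H(-1736, 1633) = ((1397220 + 551151) + 2755235) + sqrt(92 + 1633) = (1948371 + 2755235) + sqrt(1725) = 4703606 + 5*sqrt(69)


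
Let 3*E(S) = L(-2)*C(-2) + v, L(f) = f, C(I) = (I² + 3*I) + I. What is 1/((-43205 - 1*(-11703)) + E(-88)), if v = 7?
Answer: -1/31497 ≈ -3.1749e-5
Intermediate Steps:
C(I) = I² + 4*I
E(S) = 5 (E(S) = (-(-4)*(4 - 2) + 7)/3 = (-(-4)*2 + 7)/3 = (-2*(-4) + 7)/3 = (8 + 7)/3 = (⅓)*15 = 5)
1/((-43205 - 1*(-11703)) + E(-88)) = 1/((-43205 - 1*(-11703)) + 5) = 1/((-43205 + 11703) + 5) = 1/(-31502 + 5) = 1/(-31497) = -1/31497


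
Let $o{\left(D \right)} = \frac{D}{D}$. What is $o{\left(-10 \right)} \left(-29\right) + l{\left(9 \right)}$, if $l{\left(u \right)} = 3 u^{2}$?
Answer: $214$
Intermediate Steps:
$o{\left(D \right)} = 1$
$o{\left(-10 \right)} \left(-29\right) + l{\left(9 \right)} = 1 \left(-29\right) + 3 \cdot 9^{2} = -29 + 3 \cdot 81 = -29 + 243 = 214$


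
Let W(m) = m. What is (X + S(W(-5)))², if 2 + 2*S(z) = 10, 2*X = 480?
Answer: 59536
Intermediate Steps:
X = 240 (X = (½)*480 = 240)
S(z) = 4 (S(z) = -1 + (½)*10 = -1 + 5 = 4)
(X + S(W(-5)))² = (240 + 4)² = 244² = 59536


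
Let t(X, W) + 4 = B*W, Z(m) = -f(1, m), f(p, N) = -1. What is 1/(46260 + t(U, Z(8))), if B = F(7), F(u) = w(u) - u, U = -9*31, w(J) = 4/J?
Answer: 7/323747 ≈ 2.1622e-5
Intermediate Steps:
U = -279
Z(m) = 1 (Z(m) = -1*(-1) = 1)
F(u) = -u + 4/u (F(u) = 4/u - u = -u + 4/u)
B = -45/7 (B = -1*7 + 4/7 = -7 + 4*(⅐) = -7 + 4/7 = -45/7 ≈ -6.4286)
t(X, W) = -4 - 45*W/7
1/(46260 + t(U, Z(8))) = 1/(46260 + (-4 - 45/7*1)) = 1/(46260 + (-4 - 45/7)) = 1/(46260 - 73/7) = 1/(323747/7) = 7/323747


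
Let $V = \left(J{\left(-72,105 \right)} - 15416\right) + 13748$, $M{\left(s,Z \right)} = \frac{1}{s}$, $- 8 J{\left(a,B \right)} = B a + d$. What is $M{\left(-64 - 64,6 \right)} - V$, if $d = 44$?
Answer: $\frac{93247}{128} \approx 728.49$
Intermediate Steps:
$J{\left(a,B \right)} = - \frac{11}{2} - \frac{B a}{8}$ ($J{\left(a,B \right)} = - \frac{B a + 44}{8} = - \frac{44 + B a}{8} = - \frac{11}{2} - \frac{B a}{8}$)
$V = - \frac{1457}{2}$ ($V = \left(\left(- \frac{11}{2} - \frac{105}{8} \left(-72\right)\right) - 15416\right) + 13748 = \left(\left(- \frac{11}{2} + 945\right) - 15416\right) + 13748 = \left(\frac{1879}{2} - 15416\right) + 13748 = - \frac{28953}{2} + 13748 = - \frac{1457}{2} \approx -728.5$)
$M{\left(-64 - 64,6 \right)} - V = \frac{1}{-64 - 64} - - \frac{1457}{2} = \frac{1}{-128} + \frac{1457}{2} = - \frac{1}{128} + \frac{1457}{2} = \frac{93247}{128}$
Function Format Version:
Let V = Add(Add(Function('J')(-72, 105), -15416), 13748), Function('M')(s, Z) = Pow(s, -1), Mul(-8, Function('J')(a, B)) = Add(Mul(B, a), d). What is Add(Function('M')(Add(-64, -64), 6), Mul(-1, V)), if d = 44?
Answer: Rational(93247, 128) ≈ 728.49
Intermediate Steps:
Function('J')(a, B) = Add(Rational(-11, 2), Mul(Rational(-1, 8), B, a)) (Function('J')(a, B) = Mul(Rational(-1, 8), Add(Mul(B, a), 44)) = Mul(Rational(-1, 8), Add(44, Mul(B, a))) = Add(Rational(-11, 2), Mul(Rational(-1, 8), B, a)))
V = Rational(-1457, 2) (V = Add(Add(Add(Rational(-11, 2), Mul(Rational(-1, 8), 105, -72)), -15416), 13748) = Add(Add(Add(Rational(-11, 2), 945), -15416), 13748) = Add(Add(Rational(1879, 2), -15416), 13748) = Add(Rational(-28953, 2), 13748) = Rational(-1457, 2) ≈ -728.50)
Add(Function('M')(Add(-64, -64), 6), Mul(-1, V)) = Add(Pow(Add(-64, -64), -1), Mul(-1, Rational(-1457, 2))) = Add(Pow(-128, -1), Rational(1457, 2)) = Add(Rational(-1, 128), Rational(1457, 2)) = Rational(93247, 128)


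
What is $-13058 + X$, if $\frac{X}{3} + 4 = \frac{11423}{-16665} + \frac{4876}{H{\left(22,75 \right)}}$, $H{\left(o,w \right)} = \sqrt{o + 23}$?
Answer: $- \frac{72615273}{5555} + \frac{4876 \sqrt{5}}{5} \approx -10891.0$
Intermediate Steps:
$H{\left(o,w \right)} = \sqrt{23 + o}$
$X = - \frac{78083}{5555} + \frac{4876 \sqrt{5}}{5}$ ($X = -12 + 3 \left(\frac{11423}{-16665} + \frac{4876}{\sqrt{23 + 22}}\right) = -12 + 3 \left(11423 \left(- \frac{1}{16665}\right) + \frac{4876}{\sqrt{45}}\right) = -12 + 3 \left(- \frac{11423}{16665} + \frac{4876}{3 \sqrt{5}}\right) = -12 + 3 \left(- \frac{11423}{16665} + 4876 \frac{\sqrt{5}}{15}\right) = -12 + 3 \left(- \frac{11423}{16665} + \frac{4876 \sqrt{5}}{15}\right) = -12 - \left(\frac{11423}{5555} - \frac{4876 \sqrt{5}}{5}\right) = - \frac{78083}{5555} + \frac{4876 \sqrt{5}}{5} \approx 2166.6$)
$-13058 + X = -13058 - \left(\frac{78083}{5555} - \frac{4876 \sqrt{5}}{5}\right) = - \frac{72615273}{5555} + \frac{4876 \sqrt{5}}{5}$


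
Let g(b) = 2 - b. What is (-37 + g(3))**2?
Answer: 1444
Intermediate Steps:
(-37 + g(3))**2 = (-37 + (2 - 1*3))**2 = (-37 + (2 - 3))**2 = (-37 - 1)**2 = (-38)**2 = 1444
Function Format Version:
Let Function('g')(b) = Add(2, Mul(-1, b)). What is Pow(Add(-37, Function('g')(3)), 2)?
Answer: 1444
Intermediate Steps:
Pow(Add(-37, Function('g')(3)), 2) = Pow(Add(-37, Add(2, Mul(-1, 3))), 2) = Pow(Add(-37, Add(2, -3)), 2) = Pow(Add(-37, -1), 2) = Pow(-38, 2) = 1444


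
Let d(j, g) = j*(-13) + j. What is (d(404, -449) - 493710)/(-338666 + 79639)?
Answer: 498558/259027 ≈ 1.9247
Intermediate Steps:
d(j, g) = -12*j (d(j, g) = -13*j + j = -12*j)
(d(404, -449) - 493710)/(-338666 + 79639) = (-12*404 - 493710)/(-338666 + 79639) = (-4848 - 493710)/(-259027) = -498558*(-1/259027) = 498558/259027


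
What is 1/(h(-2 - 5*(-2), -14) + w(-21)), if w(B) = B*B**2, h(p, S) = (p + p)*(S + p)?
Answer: -1/9357 ≈ -0.00010687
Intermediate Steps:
h(p, S) = 2*p*(S + p) (h(p, S) = (2*p)*(S + p) = 2*p*(S + p))
w(B) = B**3
1/(h(-2 - 5*(-2), -14) + w(-21)) = 1/(2*(-2 - 5*(-2))*(-14 + (-2 - 5*(-2))) + (-21)**3) = 1/(2*(-2 + 10)*(-14 + (-2 + 10)) - 9261) = 1/(2*8*(-14 + 8) - 9261) = 1/(2*8*(-6) - 9261) = 1/(-96 - 9261) = 1/(-9357) = -1/9357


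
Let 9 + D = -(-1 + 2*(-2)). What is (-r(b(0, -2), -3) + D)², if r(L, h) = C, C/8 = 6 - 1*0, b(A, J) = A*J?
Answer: 2704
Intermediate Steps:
C = 48 (C = 8*(6 - 1*0) = 8*(6 + 0) = 8*6 = 48)
r(L, h) = 48
D = -4 (D = -9 - (-1 + 2*(-2)) = -9 - (-1 - 4) = -9 - 1*(-5) = -9 + 5 = -4)
(-r(b(0, -2), -3) + D)² = (-1*48 - 4)² = (-48 - 4)² = (-52)² = 2704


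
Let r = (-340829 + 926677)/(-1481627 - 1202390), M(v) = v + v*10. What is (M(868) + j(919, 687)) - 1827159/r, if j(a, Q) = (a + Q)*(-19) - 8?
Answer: 4891838241751/585848 ≈ 8.3500e+6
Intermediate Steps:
M(v) = 11*v (M(v) = v + 10*v = 11*v)
r = -585848/2684017 (r = 585848/(-2684017) = 585848*(-1/2684017) = -585848/2684017 ≈ -0.21827)
j(a, Q) = -8 - 19*Q - 19*a (j(a, Q) = (Q + a)*(-19) - 8 = (-19*Q - 19*a) - 8 = -8 - 19*Q - 19*a)
(M(868) + j(919, 687)) - 1827159/r = (11*868 + (-8 - 19*687 - 19*919)) - 1827159/(-585848/2684017) = (9548 + (-8 - 13053 - 17461)) - 1827159*(-2684017/585848) = (9548 - 30522) + 4904125817703/585848 = -20974 + 4904125817703/585848 = 4891838241751/585848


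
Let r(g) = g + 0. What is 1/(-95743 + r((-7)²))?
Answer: -1/95694 ≈ -1.0450e-5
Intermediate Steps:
r(g) = g
1/(-95743 + r((-7)²)) = 1/(-95743 + (-7)²) = 1/(-95743 + 49) = 1/(-95694) = -1/95694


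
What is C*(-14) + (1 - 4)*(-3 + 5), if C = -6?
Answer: 78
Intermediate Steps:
C*(-14) + (1 - 4)*(-3 + 5) = -6*(-14) + (1 - 4)*(-3 + 5) = 84 - 3*2 = 84 - 6 = 78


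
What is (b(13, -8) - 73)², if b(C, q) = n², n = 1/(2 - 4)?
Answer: 84681/16 ≈ 5292.6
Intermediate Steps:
n = -½ (n = 1/(-2) = -½ ≈ -0.50000)
b(C, q) = ¼ (b(C, q) = (-½)² = ¼)
(b(13, -8) - 73)² = (¼ - 73)² = (-291/4)² = 84681/16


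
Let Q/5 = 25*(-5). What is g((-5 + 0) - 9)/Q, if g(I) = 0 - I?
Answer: -14/625 ≈ -0.022400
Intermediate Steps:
Q = -625 (Q = 5*(25*(-5)) = 5*(-125) = -625)
g(I) = -I
g((-5 + 0) - 9)/Q = -((-5 + 0) - 9)/(-625) = -(-5 - 9)*(-1/625) = -1*(-14)*(-1/625) = 14*(-1/625) = -14/625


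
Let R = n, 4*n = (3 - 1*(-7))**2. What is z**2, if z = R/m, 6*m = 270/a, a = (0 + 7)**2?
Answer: 60025/81 ≈ 741.05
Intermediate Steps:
a = 49 (a = 7**2 = 49)
n = 25 (n = (3 - 1*(-7))**2/4 = (3 + 7)**2/4 = (1/4)*10**2 = (1/4)*100 = 25)
m = 45/49 (m = (270/49)/6 = (270*(1/49))/6 = (1/6)*(270/49) = 45/49 ≈ 0.91837)
R = 25
z = 245/9 (z = 25/(45/49) = 25*(49/45) = 245/9 ≈ 27.222)
z**2 = (245/9)**2 = 60025/81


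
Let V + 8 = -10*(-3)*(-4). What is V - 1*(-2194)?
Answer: 2066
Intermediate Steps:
V = -128 (V = -8 - 10*(-3)*(-4) = -8 + 30*(-4) = -8 - 120 = -128)
V - 1*(-2194) = -128 - 1*(-2194) = -128 + 2194 = 2066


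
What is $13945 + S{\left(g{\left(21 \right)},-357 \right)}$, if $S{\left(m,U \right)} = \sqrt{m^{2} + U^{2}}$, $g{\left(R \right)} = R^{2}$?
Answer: $13945 + 21 \sqrt{730} \approx 14512.0$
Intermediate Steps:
$S{\left(m,U \right)} = \sqrt{U^{2} + m^{2}}$
$13945 + S{\left(g{\left(21 \right)},-357 \right)} = 13945 + \sqrt{\left(-357\right)^{2} + \left(21^{2}\right)^{2}} = 13945 + \sqrt{127449 + 441^{2}} = 13945 + \sqrt{127449 + 194481} = 13945 + \sqrt{321930} = 13945 + 21 \sqrt{730}$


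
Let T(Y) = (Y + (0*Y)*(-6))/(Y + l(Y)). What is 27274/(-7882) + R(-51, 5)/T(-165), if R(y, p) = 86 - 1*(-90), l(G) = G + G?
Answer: 2067211/3941 ≈ 524.54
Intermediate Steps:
l(G) = 2*G
R(y, p) = 176 (R(y, p) = 86 + 90 = 176)
T(Y) = ⅓ (T(Y) = (Y + (0*Y)*(-6))/(Y + 2*Y) = (Y + 0*(-6))/((3*Y)) = (Y + 0)*(1/(3*Y)) = Y*(1/(3*Y)) = ⅓)
27274/(-7882) + R(-51, 5)/T(-165) = 27274/(-7882) + 176/(⅓) = 27274*(-1/7882) + 176*3 = -13637/3941 + 528 = 2067211/3941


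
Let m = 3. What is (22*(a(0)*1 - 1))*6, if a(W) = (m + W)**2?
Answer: 1056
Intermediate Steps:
a(W) = (3 + W)**2
(22*(a(0)*1 - 1))*6 = (22*((3 + 0)**2*1 - 1))*6 = (22*(3**2*1 - 1))*6 = (22*(9*1 - 1))*6 = (22*(9 - 1))*6 = (22*8)*6 = 176*6 = 1056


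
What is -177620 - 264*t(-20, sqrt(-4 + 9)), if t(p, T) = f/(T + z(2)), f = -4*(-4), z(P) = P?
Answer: -169172 - 4224*sqrt(5) ≈ -1.7862e+5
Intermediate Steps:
f = 16
t(p, T) = 16/(2 + T) (t(p, T) = 16/(T + 2) = 16/(2 + T))
-177620 - 264*t(-20, sqrt(-4 + 9)) = -177620 - 4224/(2 + sqrt(-4 + 9)) = -177620 - 4224/(2 + sqrt(5))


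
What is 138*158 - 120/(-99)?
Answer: 719572/33 ≈ 21805.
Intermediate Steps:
138*158 - 120/(-99) = 21804 - 120*(-1/99) = 21804 + 40/33 = 719572/33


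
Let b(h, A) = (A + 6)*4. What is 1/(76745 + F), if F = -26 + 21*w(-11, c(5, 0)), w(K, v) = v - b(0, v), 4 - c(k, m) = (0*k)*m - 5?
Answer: 1/75648 ≈ 1.3219e-5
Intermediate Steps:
c(k, m) = 9 (c(k, m) = 4 - ((0*k)*m - 5) = 4 - (0*m - 5) = 4 - (0 - 5) = 4 - 1*(-5) = 4 + 5 = 9)
b(h, A) = 24 + 4*A (b(h, A) = (6 + A)*4 = 24 + 4*A)
w(K, v) = -24 - 3*v (w(K, v) = v - (24 + 4*v) = v + (-24 - 4*v) = -24 - 3*v)
F = -1097 (F = -26 + 21*(-24 - 3*9) = -26 + 21*(-24 - 27) = -26 + 21*(-51) = -26 - 1071 = -1097)
1/(76745 + F) = 1/(76745 - 1097) = 1/75648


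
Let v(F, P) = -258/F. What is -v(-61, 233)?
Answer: -258/61 ≈ -4.2295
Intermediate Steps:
-v(-61, 233) = -(-258)/(-61) = -(-258)*(-1)/61 = -1*258/61 = -258/61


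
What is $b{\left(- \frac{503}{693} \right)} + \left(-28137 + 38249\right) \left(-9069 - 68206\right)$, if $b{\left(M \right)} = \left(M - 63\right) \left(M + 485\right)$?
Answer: $- \frac{375283694650724}{480249} \approx -7.8144 \cdot 10^{8}$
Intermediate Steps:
$b{\left(M \right)} = \left(-63 + M\right) \left(485 + M\right)$
$b{\left(- \frac{503}{693} \right)} + \left(-28137 + 38249\right) \left(-9069 - 68206\right) = \left(-30555 + \left(- \frac{503}{693}\right)^{2} + 422 \left(- \frac{503}{693}\right)\right) + \left(-28137 + 38249\right) \left(-9069 - 68206\right) = \left(-30555 + \left(\left(-503\right) \frac{1}{693}\right)^{2} + 422 \left(\left(-503\right) \frac{1}{693}\right)\right) + 10112 \left(-77275\right) = \left(-30555 + \left(- \frac{503}{693}\right)^{2} + 422 \left(- \frac{503}{693}\right)\right) - 781404800 = \left(-30555 + \frac{253009}{480249} - \frac{212266}{693}\right) - 781404800 = - \frac{14820855524}{480249} - 781404800 = - \frac{375283694650724}{480249}$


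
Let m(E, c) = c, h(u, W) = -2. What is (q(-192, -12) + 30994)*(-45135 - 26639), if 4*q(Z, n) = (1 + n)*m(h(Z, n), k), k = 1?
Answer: -4448731955/2 ≈ -2.2244e+9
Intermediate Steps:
q(Z, n) = 1/4 + n/4 (q(Z, n) = ((1 + n)*1)/4 = (1 + n)/4 = 1/4 + n/4)
(q(-192, -12) + 30994)*(-45135 - 26639) = ((1/4 + (1/4)*(-12)) + 30994)*(-45135 - 26639) = ((1/4 - 3) + 30994)*(-71774) = (-11/4 + 30994)*(-71774) = (123965/4)*(-71774) = -4448731955/2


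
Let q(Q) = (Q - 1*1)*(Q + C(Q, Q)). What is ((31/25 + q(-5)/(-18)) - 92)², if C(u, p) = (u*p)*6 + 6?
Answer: 9193024/5625 ≈ 1634.3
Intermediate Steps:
C(u, p) = 6 + 6*p*u (C(u, p) = (p*u)*6 + 6 = 6*p*u + 6 = 6 + 6*p*u)
q(Q) = (-1 + Q)*(6 + Q + 6*Q²) (q(Q) = (Q - 1*1)*(Q + (6 + 6*Q*Q)) = (Q - 1)*(Q + (6 + 6*Q²)) = (-1 + Q)*(6 + Q + 6*Q²))
((31/25 + q(-5)/(-18)) - 92)² = ((31/25 + (-6 - 5*(-5)² + 5*(-5) + 6*(-5)³)/(-18)) - 92)² = ((31*(1/25) + (-6 - 5*25 - 25 + 6*(-125))*(-1/18)) - 92)² = ((31/25 + (-6 - 125 - 25 - 750)*(-1/18)) - 92)² = ((31/25 - 906*(-1/18)) - 92)² = ((31/25 + 151/3) - 92)² = (3868/75 - 92)² = (-3032/75)² = 9193024/5625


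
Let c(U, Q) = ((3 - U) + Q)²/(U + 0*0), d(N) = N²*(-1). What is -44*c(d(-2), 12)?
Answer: 3971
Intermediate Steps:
d(N) = -N²
c(U, Q) = (3 + Q - U)²/U (c(U, Q) = (3 + Q - U)²/(U + 0) = (3 + Q - U)²/U)
-44*c(d(-2), 12) = -44*(3 + 12 - (-1)*(-2)²)²/((-1*(-2)²)) = -44*(3 + 12 - (-1)*4)²/((-1*4)) = -44*(3 + 12 - 1*(-4))²/(-4) = -(-11)*(3 + 12 + 4)² = -(-11)*19² = -(-11)*361 = -44*(-361/4) = 3971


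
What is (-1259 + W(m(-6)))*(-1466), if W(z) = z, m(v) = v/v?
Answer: 1844228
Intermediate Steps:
m(v) = 1
(-1259 + W(m(-6)))*(-1466) = (-1259 + 1)*(-1466) = -1258*(-1466) = 1844228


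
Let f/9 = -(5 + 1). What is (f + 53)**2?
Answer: 1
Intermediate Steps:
f = -54 (f = 9*(-(5 + 1)) = 9*(-1*6) = 9*(-6) = -54)
(f + 53)**2 = (-54 + 53)**2 = (-1)**2 = 1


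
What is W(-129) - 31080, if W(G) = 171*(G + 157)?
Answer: -26292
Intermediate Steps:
W(G) = 26847 + 171*G (W(G) = 171*(157 + G) = 26847 + 171*G)
W(-129) - 31080 = (26847 + 171*(-129)) - 31080 = (26847 - 22059) - 31080 = 4788 - 31080 = -26292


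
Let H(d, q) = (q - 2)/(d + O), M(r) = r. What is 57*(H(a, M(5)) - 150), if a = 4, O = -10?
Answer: -17157/2 ≈ -8578.5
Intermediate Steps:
H(d, q) = (-2 + q)/(-10 + d) (H(d, q) = (q - 2)/(d - 10) = (-2 + q)/(-10 + d))
57*(H(a, M(5)) - 150) = 57*((-2 + 5)/(-10 + 4) - 150) = 57*(3/(-6) - 150) = 57*(-⅙*3 - 150) = 57*(-½ - 150) = 57*(-301/2) = -17157/2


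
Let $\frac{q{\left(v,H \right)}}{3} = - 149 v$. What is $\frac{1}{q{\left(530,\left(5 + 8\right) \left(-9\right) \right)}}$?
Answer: $- \frac{1}{236910} \approx -4.221 \cdot 10^{-6}$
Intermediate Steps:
$q{\left(v,H \right)} = - 447 v$ ($q{\left(v,H \right)} = 3 \left(- 149 v\right) = - 447 v$)
$\frac{1}{q{\left(530,\left(5 + 8\right) \left(-9\right) \right)}} = \frac{1}{\left(-447\right) 530} = \frac{1}{-236910} = - \frac{1}{236910}$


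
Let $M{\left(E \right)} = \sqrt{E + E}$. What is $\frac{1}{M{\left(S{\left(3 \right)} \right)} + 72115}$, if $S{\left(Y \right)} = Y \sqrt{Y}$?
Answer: $\frac{1}{72115 + \sqrt{2} \cdot 3^{\frac{3}{4}}} \approx 1.3866 \cdot 10^{-5}$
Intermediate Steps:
$S{\left(Y \right)} = Y^{\frac{3}{2}}$
$M{\left(E \right)} = \sqrt{2} \sqrt{E}$ ($M{\left(E \right)} = \sqrt{2 E} = \sqrt{2} \sqrt{E}$)
$\frac{1}{M{\left(S{\left(3 \right)} \right)} + 72115} = \frac{1}{\sqrt{2} \sqrt{3^{\frac{3}{2}}} + 72115} = \frac{1}{\sqrt{2} \sqrt{3 \sqrt{3}} + 72115} = \frac{1}{\sqrt{2} \cdot 3^{\frac{3}{4}} + 72115} = \frac{1}{72115 + \sqrt{2} \cdot 3^{\frac{3}{4}}}$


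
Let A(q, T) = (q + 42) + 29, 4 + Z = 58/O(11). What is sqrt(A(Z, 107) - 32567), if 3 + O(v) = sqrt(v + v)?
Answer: sqrt(97558 - 32500*sqrt(22))/sqrt(-3 + sqrt(22)) ≈ 180.18*I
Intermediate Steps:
O(v) = -3 + sqrt(2)*sqrt(v) (O(v) = -3 + sqrt(v + v) = -3 + sqrt(2*v) = -3 + sqrt(2)*sqrt(v))
Z = -4 + 58/(-3 + sqrt(22)) (Z = -4 + 58/(-3 + sqrt(2)*sqrt(11)) = -4 + 58/(-3 + sqrt(22)) ≈ 30.311)
A(q, T) = 71 + q (A(q, T) = (42 + q) + 29 = 71 + q)
sqrt(A(Z, 107) - 32567) = sqrt((71 + (122/13 + 58*sqrt(22)/13)) - 32567) = sqrt((1045/13 + 58*sqrt(22)/13) - 32567) = sqrt(-422326/13 + 58*sqrt(22)/13)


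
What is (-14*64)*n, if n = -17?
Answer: 15232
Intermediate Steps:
(-14*64)*n = -14*64*(-17) = -896*(-17) = 15232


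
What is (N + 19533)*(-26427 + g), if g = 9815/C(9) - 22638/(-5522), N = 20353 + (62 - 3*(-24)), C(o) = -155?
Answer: -8247693826020/7781 ≈ -1.0600e+9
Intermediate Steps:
N = 20487 (N = 20353 + (62 + 72) = 20353 + 134 = 20487)
g = -460814/7781 (g = 9815/(-155) - 22638/(-5522) = 9815*(-1/155) - 22638*(-1/5522) = -1963/31 + 1029/251 = -460814/7781 ≈ -59.223)
(N + 19533)*(-26427 + g) = (20487 + 19533)*(-26427 - 460814/7781) = 40020*(-206089301/7781) = -8247693826020/7781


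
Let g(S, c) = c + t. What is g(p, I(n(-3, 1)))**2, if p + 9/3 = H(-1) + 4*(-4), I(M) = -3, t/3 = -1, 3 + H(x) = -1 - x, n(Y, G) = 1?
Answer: 36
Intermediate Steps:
H(x) = -4 - x (H(x) = -3 + (-1 - x) = -4 - x)
t = -3 (t = 3*(-1) = -3)
p = -22 (p = -3 + ((-4 - 1*(-1)) + 4*(-4)) = -3 + ((-4 + 1) - 16) = -3 + (-3 - 16) = -3 - 19 = -22)
g(S, c) = -3 + c (g(S, c) = c - 3 = -3 + c)
g(p, I(n(-3, 1)))**2 = (-3 - 3)**2 = (-6)**2 = 36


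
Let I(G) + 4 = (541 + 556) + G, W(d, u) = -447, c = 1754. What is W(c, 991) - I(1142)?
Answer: -2682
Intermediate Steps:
I(G) = 1093 + G (I(G) = -4 + ((541 + 556) + G) = -4 + (1097 + G) = 1093 + G)
W(c, 991) - I(1142) = -447 - (1093 + 1142) = -447 - 1*2235 = -447 - 2235 = -2682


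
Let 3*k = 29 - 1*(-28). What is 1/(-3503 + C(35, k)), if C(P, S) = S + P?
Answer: -1/3449 ≈ -0.00028994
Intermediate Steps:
k = 19 (k = (29 - 1*(-28))/3 = (29 + 28)/3 = (1/3)*57 = 19)
C(P, S) = P + S
1/(-3503 + C(35, k)) = 1/(-3503 + (35 + 19)) = 1/(-3503 + 54) = 1/(-3449) = -1/3449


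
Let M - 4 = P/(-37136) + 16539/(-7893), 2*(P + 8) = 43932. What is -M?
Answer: -64158499/48852408 ≈ -1.3133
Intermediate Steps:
P = 21958 (P = -8 + (½)*43932 = -8 + 21966 = 21958)
M = 64158499/48852408 (M = 4 + (21958/(-37136) + 16539/(-7893)) = 4 + (21958*(-1/37136) + 16539*(-1/7893)) = 4 + (-10979/18568 - 5513/2631) = 4 - 131251133/48852408 = 64158499/48852408 ≈ 1.3133)
-M = -1*64158499/48852408 = -64158499/48852408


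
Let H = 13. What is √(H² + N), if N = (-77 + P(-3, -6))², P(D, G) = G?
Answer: √7058 ≈ 84.012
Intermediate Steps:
N = 6889 (N = (-77 - 6)² = (-83)² = 6889)
√(H² + N) = √(13² + 6889) = √(169 + 6889) = √7058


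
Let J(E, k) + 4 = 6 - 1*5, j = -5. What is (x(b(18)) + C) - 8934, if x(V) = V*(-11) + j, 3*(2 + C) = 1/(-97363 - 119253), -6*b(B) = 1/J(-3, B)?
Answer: -17432064295/1949544 ≈ -8941.6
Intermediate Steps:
J(E, k) = -3 (J(E, k) = -4 + (6 - 1*5) = -4 + (6 - 5) = -4 + 1 = -3)
b(B) = 1/18 (b(B) = -⅙/(-3) = -⅙*(-⅓) = 1/18)
C = -1299697/649848 (C = -2 + 1/(3*(-97363 - 119253)) = -2 + (⅓)/(-216616) = -2 + (⅓)*(-1/216616) = -2 - 1/649848 = -1299697/649848 ≈ -2.0000)
x(V) = -5 - 11*V (x(V) = V*(-11) - 5 = -11*V - 5 = -5 - 11*V)
(x(b(18)) + C) - 8934 = ((-5 - 11*1/18) - 1299697/649848) - 8934 = ((-5 - 11/18) - 1299697/649848) - 8934 = (-101/18 - 1299697/649848) - 8934 = -14838199/1949544 - 8934 = -17432064295/1949544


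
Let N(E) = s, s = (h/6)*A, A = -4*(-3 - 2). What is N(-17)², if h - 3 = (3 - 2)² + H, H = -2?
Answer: 400/9 ≈ 44.444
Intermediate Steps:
h = 2 (h = 3 + ((3 - 2)² - 2) = 3 + (1² - 2) = 3 + (1 - 2) = 3 - 1 = 2)
A = 20 (A = -4*(-5) = 20)
s = 20/3 (s = (2/6)*20 = (2*(⅙))*20 = (⅓)*20 = 20/3 ≈ 6.6667)
N(E) = 20/3
N(-17)² = (20/3)² = 400/9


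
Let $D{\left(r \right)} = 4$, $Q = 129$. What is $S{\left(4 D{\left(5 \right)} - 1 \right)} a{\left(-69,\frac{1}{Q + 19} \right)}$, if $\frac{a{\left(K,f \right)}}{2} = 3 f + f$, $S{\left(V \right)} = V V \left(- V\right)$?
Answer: $- \frac{6750}{37} \approx -182.43$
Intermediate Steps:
$S{\left(V \right)} = - V^{3}$ ($S{\left(V \right)} = V^{2} \left(- V\right) = - V^{3}$)
$a{\left(K,f \right)} = 8 f$ ($a{\left(K,f \right)} = 2 \left(3 f + f\right) = 2 \cdot 4 f = 8 f$)
$S{\left(4 D{\left(5 \right)} - 1 \right)} a{\left(-69,\frac{1}{Q + 19} \right)} = - \left(4 \cdot 4 - 1\right)^{3} \frac{8}{129 + 19} = - \left(16 - 1\right)^{3} \cdot \frac{8}{148} = - 15^{3} \cdot 8 \cdot \frac{1}{148} = \left(-1\right) 3375 \cdot \frac{2}{37} = \left(-3375\right) \frac{2}{37} = - \frac{6750}{37}$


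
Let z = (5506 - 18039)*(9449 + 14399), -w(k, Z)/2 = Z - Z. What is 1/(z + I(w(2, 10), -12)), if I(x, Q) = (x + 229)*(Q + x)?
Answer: -1/298889732 ≈ -3.3457e-9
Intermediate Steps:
w(k, Z) = 0 (w(k, Z) = -2*(Z - Z) = -2*0 = 0)
z = -298886984 (z = -12533*23848 = -298886984)
I(x, Q) = (229 + x)*(Q + x)
1/(z + I(w(2, 10), -12)) = 1/(-298886984 + (0**2 + 229*(-12) + 229*0 - 12*0)) = 1/(-298886984 + (0 - 2748 + 0 + 0)) = 1/(-298886984 - 2748) = 1/(-298889732) = -1/298889732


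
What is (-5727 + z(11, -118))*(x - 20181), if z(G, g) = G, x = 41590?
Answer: -122373844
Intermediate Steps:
(-5727 + z(11, -118))*(x - 20181) = (-5727 + 11)*(41590 - 20181) = -5716*21409 = -122373844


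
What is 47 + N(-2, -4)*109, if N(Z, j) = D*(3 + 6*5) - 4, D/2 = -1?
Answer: -7583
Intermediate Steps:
D = -2 (D = 2*(-1) = -2)
N(Z, j) = -70 (N(Z, j) = -2*(3 + 6*5) - 4 = -2*(3 + 30) - 4 = -2*33 - 4 = -66 - 4 = -70)
47 + N(-2, -4)*109 = 47 - 70*109 = 47 - 7630 = -7583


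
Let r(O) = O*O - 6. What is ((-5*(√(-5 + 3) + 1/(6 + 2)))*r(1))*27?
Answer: 675/8 + 675*I*√2 ≈ 84.375 + 954.59*I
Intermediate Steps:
r(O) = -6 + O² (r(O) = O² - 6 = -6 + O²)
((-5*(√(-5 + 3) + 1/(6 + 2)))*r(1))*27 = ((-5*(√(-5 + 3) + 1/(6 + 2)))*(-6 + 1²))*27 = ((-5*(√(-2) + 1/8))*(-6 + 1))*27 = (-5*(I*√2 + ⅛)*(-5))*27 = (-5*(⅛ + I*√2)*(-5))*27 = ((-5/8 - 5*I*√2)*(-5))*27 = (25/8 + 25*I*√2)*27 = 675/8 + 675*I*√2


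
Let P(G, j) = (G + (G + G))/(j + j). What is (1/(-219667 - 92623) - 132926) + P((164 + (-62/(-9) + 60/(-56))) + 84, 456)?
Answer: -795022498607987/5980978080 ≈ -1.3293e+5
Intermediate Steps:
P(G, j) = 3*G/(2*j) (P(G, j) = (G + 2*G)/((2*j)) = (3*G)*(1/(2*j)) = 3*G/(2*j))
(1/(-219667 - 92623) - 132926) + P((164 + (-62/(-9) + 60/(-56))) + 84, 456) = (1/(-219667 - 92623) - 132926) + (3/2)*((164 + (-62/(-9) + 60/(-56))) + 84)/456 = (1/(-312290) - 132926) + (3/2)*((164 + (-62*(-⅑) + 60*(-1/56))) + 84)*(1/456) = (-1/312290 - 132926) + (3/2)*((164 + (62/9 - 15/14)) + 84)*(1/456) = -41511460541/312290 + (3/2)*((164 + 733/126) + 84)*(1/456) = -41511460541/312290 + (3/2)*(21397/126 + 84)*(1/456) = -41511460541/312290 + (3/2)*(31981/126)*(1/456) = -41511460541/312290 + 31981/38304 = -795022498607987/5980978080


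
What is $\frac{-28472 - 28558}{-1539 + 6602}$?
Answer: $- \frac{57030}{5063} \approx -11.264$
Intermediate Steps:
$\frac{-28472 - 28558}{-1539 + 6602} = - \frac{57030}{5063}$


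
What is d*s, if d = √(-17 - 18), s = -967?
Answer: -967*I*√35 ≈ -5720.9*I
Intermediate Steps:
d = I*√35 (d = √(-35) = I*√35 ≈ 5.9161*I)
d*s = (I*√35)*(-967) = -967*I*√35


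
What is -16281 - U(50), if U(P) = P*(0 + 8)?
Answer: -16681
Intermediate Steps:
U(P) = 8*P (U(P) = P*8 = 8*P)
-16281 - U(50) = -16281 - 8*50 = -16281 - 1*400 = -16281 - 400 = -16681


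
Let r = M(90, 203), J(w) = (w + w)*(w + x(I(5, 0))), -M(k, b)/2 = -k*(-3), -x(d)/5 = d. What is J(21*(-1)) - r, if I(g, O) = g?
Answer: 2472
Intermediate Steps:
x(d) = -5*d
M(k, b) = -6*k (M(k, b) = -2*(-k)*(-3) = -6*k)
J(w) = 2*w*(-25 + w) (J(w) = (w + w)*(w - 5*5) = (2*w)*(w - 25) = (2*w)*(-25 + w) = 2*w*(-25 + w))
r = -540 (r = -6*90 = -540)
J(21*(-1)) - r = 2*(21*(-1))*(-25 + 21*(-1)) - 1*(-540) = 2*(-21)*(-25 - 21) + 540 = 2*(-21)*(-46) + 540 = 1932 + 540 = 2472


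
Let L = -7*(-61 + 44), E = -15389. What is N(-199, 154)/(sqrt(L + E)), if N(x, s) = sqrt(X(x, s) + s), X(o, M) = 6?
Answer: -4*I*sqrt(1527)/1527 ≈ -0.10236*I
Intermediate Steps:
L = 119 (L = -7*(-17) = 119)
N(x, s) = sqrt(6 + s)
N(-199, 154)/(sqrt(L + E)) = sqrt(6 + 154)/(sqrt(119 - 15389)) = sqrt(160)/(sqrt(-15270)) = (4*sqrt(10))/((I*sqrt(15270))) = (4*sqrt(10))*(-I*sqrt(15270)/15270) = -4*I*sqrt(1527)/1527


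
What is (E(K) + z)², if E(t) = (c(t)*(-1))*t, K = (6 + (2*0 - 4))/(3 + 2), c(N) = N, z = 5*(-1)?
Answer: 16641/625 ≈ 26.626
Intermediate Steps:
z = -5
K = ⅖ (K = (6 + (0 - 4))/5 = (6 - 4)*(⅕) = 2*(⅕) = ⅖ ≈ 0.40000)
E(t) = -t² (E(t) = (t*(-1))*t = (-t)*t = -t²)
(E(K) + z)² = (-(⅖)² - 5)² = (-1*4/25 - 5)² = (-4/25 - 5)² = (-129/25)² = 16641/625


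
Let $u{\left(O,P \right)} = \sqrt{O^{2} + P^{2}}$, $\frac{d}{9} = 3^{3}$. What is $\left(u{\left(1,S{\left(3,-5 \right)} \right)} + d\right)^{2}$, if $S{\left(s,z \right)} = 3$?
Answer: $\left(243 + \sqrt{10}\right)^{2} \approx 60596.0$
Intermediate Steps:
$d = 243$ ($d = 9 \cdot 3^{3} = 9 \cdot 27 = 243$)
$\left(u{\left(1,S{\left(3,-5 \right)} \right)} + d\right)^{2} = \left(\sqrt{1^{2} + 3^{2}} + 243\right)^{2} = \left(\sqrt{1 + 9} + 243\right)^{2} = \left(\sqrt{10} + 243\right)^{2} = \left(243 + \sqrt{10}\right)^{2}$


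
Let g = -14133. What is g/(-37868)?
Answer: 14133/37868 ≈ 0.37322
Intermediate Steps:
g/(-37868) = -14133/(-37868) = -14133*(-1/37868) = 14133/37868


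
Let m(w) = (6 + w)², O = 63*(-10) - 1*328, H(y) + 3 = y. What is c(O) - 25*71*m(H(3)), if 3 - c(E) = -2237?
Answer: -61660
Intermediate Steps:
H(y) = -3 + y
O = -958 (O = -630 - 328 = -958)
c(E) = 2240 (c(E) = 3 - 1*(-2237) = 3 + 2237 = 2240)
c(O) - 25*71*m(H(3)) = 2240 - 25*71*(6 + (-3 + 3))² = 2240 - 1775*(6 + 0)² = 2240 - 1775*6² = 2240 - 1775*36 = 2240 - 1*63900 = 2240 - 63900 = -61660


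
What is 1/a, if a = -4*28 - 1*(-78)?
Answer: -1/34 ≈ -0.029412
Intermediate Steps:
a = -34 (a = -112 + 78 = -34)
1/a = 1/(-34) = -1/34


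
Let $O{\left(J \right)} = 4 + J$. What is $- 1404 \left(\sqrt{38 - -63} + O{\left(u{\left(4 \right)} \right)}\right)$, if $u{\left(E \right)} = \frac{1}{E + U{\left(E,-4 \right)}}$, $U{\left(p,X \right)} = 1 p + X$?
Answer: $-5967 - 1404 \sqrt{101} \approx -20077.0$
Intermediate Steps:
$U{\left(p,X \right)} = X + p$ ($U{\left(p,X \right)} = p + X = X + p$)
$u{\left(E \right)} = \frac{1}{-4 + 2 E}$ ($u{\left(E \right)} = \frac{1}{E + \left(-4 + E\right)} = \frac{1}{-4 + 2 E}$)
$- 1404 \left(\sqrt{38 - -63} + O{\left(u{\left(4 \right)} \right)}\right) = - 1404 \left(\sqrt{38 - -63} + \left(4 + \frac{1}{2 \left(-2 + 4\right)}\right)\right) = - 1404 \left(\sqrt{38 + 63} + \left(4 + \frac{1}{2 \cdot 2}\right)\right) = - 1404 \left(\sqrt{101} + \left(4 + \frac{1}{2} \cdot \frac{1}{2}\right)\right) = - 1404 \left(\sqrt{101} + \left(4 + \frac{1}{4}\right)\right) = - 1404 \left(\sqrt{101} + \frac{17}{4}\right) = - 1404 \left(\frac{17}{4} + \sqrt{101}\right) = -5967 - 1404 \sqrt{101}$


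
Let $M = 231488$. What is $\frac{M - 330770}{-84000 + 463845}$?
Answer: $- \frac{33094}{126615} \approx -0.26137$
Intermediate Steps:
$\frac{M - 330770}{-84000 + 463845} = \frac{231488 - 330770}{-84000 + 463845} = - \frac{99282}{379845} = \left(-99282\right) \frac{1}{379845} = - \frac{33094}{126615}$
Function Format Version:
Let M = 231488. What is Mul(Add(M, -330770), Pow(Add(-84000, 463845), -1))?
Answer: Rational(-33094, 126615) ≈ -0.26137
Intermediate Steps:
Mul(Add(M, -330770), Pow(Add(-84000, 463845), -1)) = Mul(Add(231488, -330770), Pow(Add(-84000, 463845), -1)) = Mul(-99282, Pow(379845, -1)) = Mul(-99282, Rational(1, 379845)) = Rational(-33094, 126615)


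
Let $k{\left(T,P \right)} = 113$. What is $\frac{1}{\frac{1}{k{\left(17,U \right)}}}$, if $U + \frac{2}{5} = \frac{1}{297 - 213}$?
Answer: $113$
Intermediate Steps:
$U = - \frac{163}{420}$ ($U = - \frac{2}{5} + \frac{1}{297 - 213} = - \frac{2}{5} + \frac{1}{84} = - \frac{163}{420} \approx -0.3881$)
$\frac{1}{\frac{1}{k{\left(17,U \right)}}} = \frac{1}{\frac{1}{113}} = 113$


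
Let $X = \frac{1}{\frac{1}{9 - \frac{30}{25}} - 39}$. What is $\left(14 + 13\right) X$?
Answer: $- \frac{1053}{1516} \approx -0.69459$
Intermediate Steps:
$X = - \frac{39}{1516}$ ($X = \frac{1}{\frac{1}{9 - \frac{6}{5}} - 39} = \frac{1}{\frac{1}{\frac{39}{5}} - 39} = \frac{1}{\frac{5}{39} - 39} = \frac{1}{- \frac{1516}{39}} = - \frac{39}{1516} \approx -0.025726$)
$\left(14 + 13\right) X = \left(14 + 13\right) \left(- \frac{39}{1516}\right) = 27 \left(- \frac{39}{1516}\right) = - \frac{1053}{1516}$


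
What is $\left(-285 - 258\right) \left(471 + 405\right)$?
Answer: $-475668$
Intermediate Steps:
$\left(-285 - 258\right) \left(471 + 405\right) = \left(-543\right) 876 = -475668$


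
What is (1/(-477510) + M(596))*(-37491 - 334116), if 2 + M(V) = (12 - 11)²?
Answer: 59148810059/159170 ≈ 3.7161e+5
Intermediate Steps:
M(V) = -1 (M(V) = -2 + (12 - 11)² = -2 + 1² = -2 + 1 = -1)
(1/(-477510) + M(596))*(-37491 - 334116) = (1/(-477510) - 1)*(-37491 - 334116) = (-1/477510 - 1)*(-371607) = -477511/477510*(-371607) = 59148810059/159170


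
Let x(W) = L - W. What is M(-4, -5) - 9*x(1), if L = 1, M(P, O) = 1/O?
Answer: -⅕ ≈ -0.20000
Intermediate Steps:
x(W) = 1 - W
M(-4, -5) - 9*x(1) = 1/(-5) - 9*(1 - 1*1) = -⅕ - 9*(1 - 1) = -⅕ - 9*0 = -⅕ + 0 = -⅕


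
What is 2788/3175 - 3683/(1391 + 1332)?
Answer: -4101801/8645525 ≈ -0.47444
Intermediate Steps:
2788/3175 - 3683/(1391 + 1332) = 2788*(1/3175) - 3683/2723 = 2788/3175 - 3683*1/2723 = 2788/3175 - 3683/2723 = -4101801/8645525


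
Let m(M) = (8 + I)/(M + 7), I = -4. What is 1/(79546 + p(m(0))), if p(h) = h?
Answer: 7/556826 ≈ 1.2571e-5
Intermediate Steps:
m(M) = 4/(7 + M) (m(M) = (8 - 4)/(M + 7) = 4/(7 + M))
1/(79546 + p(m(0))) = 1/(79546 + 4/(7 + 0)) = 1/(79546 + 4/7) = 1/(556826/7) = 7/556826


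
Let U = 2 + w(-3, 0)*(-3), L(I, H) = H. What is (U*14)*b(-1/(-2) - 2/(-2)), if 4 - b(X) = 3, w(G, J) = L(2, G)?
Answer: 154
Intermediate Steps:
w(G, J) = G
b(X) = 1 (b(X) = 4 - 1*3 = 4 - 3 = 1)
U = 11 (U = 2 - 3*(-3) = 2 + 9 = 11)
(U*14)*b(-1/(-2) - 2/(-2)) = (11*14)*1 = 154*1 = 154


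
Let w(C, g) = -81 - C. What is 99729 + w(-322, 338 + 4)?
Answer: 99970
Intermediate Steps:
99729 + w(-322, 338 + 4) = 99729 + (-81 - 1*(-322)) = 99729 + (-81 + 322) = 99729 + 241 = 99970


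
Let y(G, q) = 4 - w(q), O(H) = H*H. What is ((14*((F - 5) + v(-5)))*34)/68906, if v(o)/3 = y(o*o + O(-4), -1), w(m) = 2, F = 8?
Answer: 2142/34453 ≈ 0.062172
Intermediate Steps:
O(H) = H**2
y(G, q) = 2 (y(G, q) = 4 - 1*2 = 4 - 2 = 2)
v(o) = 6 (v(o) = 3*2 = 6)
((14*((F - 5) + v(-5)))*34)/68906 = ((14*((8 - 5) + 6))*34)/68906 = ((14*(3 + 6))*34)*(1/68906) = ((14*9)*34)*(1/68906) = (126*34)*(1/68906) = 4284*(1/68906) = 2142/34453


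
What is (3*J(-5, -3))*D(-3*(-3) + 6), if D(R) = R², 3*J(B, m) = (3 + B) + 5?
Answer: 675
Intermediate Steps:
J(B, m) = 8/3 + B/3 (J(B, m) = ((3 + B) + 5)/3 = (8 + B)/3 = 8/3 + B/3)
(3*J(-5, -3))*D(-3*(-3) + 6) = (3*(8/3 + (⅓)*(-5)))*(-3*(-3) + 6)² = (3*(8/3 - 5/3))*(9 + 6)² = (3*1)*15² = 3*225 = 675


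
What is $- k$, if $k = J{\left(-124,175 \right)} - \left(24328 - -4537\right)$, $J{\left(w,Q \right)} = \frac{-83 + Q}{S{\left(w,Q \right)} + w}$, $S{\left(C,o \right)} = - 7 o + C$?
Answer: $\frac{42518237}{1473} \approx 28865.0$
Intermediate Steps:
$S{\left(C,o \right)} = C - 7 o$
$J{\left(w,Q \right)} = \frac{-83 + Q}{- 7 Q + 2 w}$ ($J{\left(w,Q \right)} = \frac{-83 + Q}{\left(w - 7 Q\right) + w} = \frac{-83 + Q}{- 7 Q + 2 w}$)
$k = - \frac{42518237}{1473}$ ($k = \frac{-83 + 175}{\left(-7\right) 175 + 2 \left(-124\right)} - \left(24328 - -4537\right) = \frac{1}{-1225 - 248} \cdot 92 - \left(24328 + 4537\right) = \frac{1}{-1473} \cdot 92 - 28865 = \left(- \frac{1}{1473}\right) 92 - 28865 = - \frac{92}{1473} - 28865 = - \frac{42518237}{1473} \approx -28865.0$)
$- k = \left(-1\right) \left(- \frac{42518237}{1473}\right) = \frac{42518237}{1473}$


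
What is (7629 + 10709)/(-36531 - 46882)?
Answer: -18338/83413 ≈ -0.21985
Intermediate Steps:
(7629 + 10709)/(-36531 - 46882) = 18338/(-83413) = 18338*(-1/83413) = -18338/83413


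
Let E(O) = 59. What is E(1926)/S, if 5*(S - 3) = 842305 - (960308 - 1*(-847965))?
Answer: -295/965953 ≈ -0.00030540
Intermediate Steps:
S = -965953/5 (S = 3 + (842305 - (960308 - 1*(-847965)))/5 = 3 + (842305 - (960308 + 847965))/5 = 3 + (842305 - 1*1808273)/5 = 3 + (842305 - 1808273)/5 = 3 + (1/5)*(-965968) = 3 - 965968/5 = -965953/5 ≈ -1.9319e+5)
E(1926)/S = 59/(-965953/5) = 59*(-5/965953) = -295/965953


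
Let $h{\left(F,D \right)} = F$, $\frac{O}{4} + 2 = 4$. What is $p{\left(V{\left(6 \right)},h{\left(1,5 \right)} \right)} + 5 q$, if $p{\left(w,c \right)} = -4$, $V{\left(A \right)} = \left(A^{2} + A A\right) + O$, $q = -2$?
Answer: $-14$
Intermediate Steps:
$O = 8$ ($O = -8 + 4 \cdot 4 = -8 + 16 = 8$)
$V{\left(A \right)} = 8 + 2 A^{2}$ ($V{\left(A \right)} = \left(A^{2} + A A\right) + 8 = \left(A^{2} + A^{2}\right) + 8 = 2 A^{2} + 8 = 8 + 2 A^{2}$)
$p{\left(V{\left(6 \right)},h{\left(1,5 \right)} \right)} + 5 q = -4 + 5 \left(-2\right) = -4 - 10 = -14$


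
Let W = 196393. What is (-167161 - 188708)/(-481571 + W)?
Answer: 355869/285178 ≈ 1.2479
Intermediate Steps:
(-167161 - 188708)/(-481571 + W) = (-167161 - 188708)/(-481571 + 196393) = -355869/(-285178) = -355869*(-1/285178) = 355869/285178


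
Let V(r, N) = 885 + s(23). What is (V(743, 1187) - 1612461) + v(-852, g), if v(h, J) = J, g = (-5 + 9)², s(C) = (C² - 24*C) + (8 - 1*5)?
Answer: -1611580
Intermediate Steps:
s(C) = 3 + C² - 24*C (s(C) = (C² - 24*C) + (8 - 5) = (C² - 24*C) + 3 = 3 + C² - 24*C)
V(r, N) = 865 (V(r, N) = 885 + (3 + 23² - 24*23) = 885 + (3 + 529 - 552) = 885 - 20 = 865)
g = 16 (g = 4² = 16)
(V(743, 1187) - 1612461) + v(-852, g) = (865 - 1612461) + 16 = -1611596 + 16 = -1611580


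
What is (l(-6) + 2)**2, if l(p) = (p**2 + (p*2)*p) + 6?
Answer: 13456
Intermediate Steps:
l(p) = 6 + 3*p**2 (l(p) = (p**2 + (2*p)*p) + 6 = (p**2 + 2*p**2) + 6 = 3*p**2 + 6 = 6 + 3*p**2)
(l(-6) + 2)**2 = ((6 + 3*(-6)**2) + 2)**2 = ((6 + 3*36) + 2)**2 = ((6 + 108) + 2)**2 = (114 + 2)**2 = 116**2 = 13456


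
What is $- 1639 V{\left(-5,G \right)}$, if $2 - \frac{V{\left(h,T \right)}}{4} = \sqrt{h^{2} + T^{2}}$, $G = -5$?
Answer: $-13112 + 32780 \sqrt{2} \approx 33246.0$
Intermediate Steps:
$V{\left(h,T \right)} = 8 - 4 \sqrt{T^{2} + h^{2}}$ ($V{\left(h,T \right)} = 8 - 4 \sqrt{h^{2} + T^{2}} = 8 - 4 \sqrt{T^{2} + h^{2}}$)
$- 1639 V{\left(-5,G \right)} = - 1639 \left(8 - 4 \sqrt{\left(-5\right)^{2} + \left(-5\right)^{2}}\right) = - 1639 \left(8 - 4 \sqrt{25 + 25}\right) = - 1639 \left(8 - 4 \sqrt{50}\right) = - 1639 \left(8 - 4 \cdot 5 \sqrt{2}\right) = - 1639 \left(8 - 20 \sqrt{2}\right) = -13112 + 32780 \sqrt{2}$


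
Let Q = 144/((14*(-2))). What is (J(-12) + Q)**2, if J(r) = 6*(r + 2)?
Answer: 207936/49 ≈ 4243.6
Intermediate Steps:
J(r) = 12 + 6*r (J(r) = 6*(2 + r) = 12 + 6*r)
Q = -36/7 (Q = 144/(-28) = 144*(-1/28) = -36/7 ≈ -5.1429)
(J(-12) + Q)**2 = ((12 + 6*(-12)) - 36/7)**2 = ((12 - 72) - 36/7)**2 = (-60 - 36/7)**2 = (-456/7)**2 = 207936/49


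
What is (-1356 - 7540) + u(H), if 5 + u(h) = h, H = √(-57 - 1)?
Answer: -8901 + I*√58 ≈ -8901.0 + 7.6158*I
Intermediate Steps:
H = I*√58 (H = √(-58) = I*√58 ≈ 7.6158*I)
u(h) = -5 + h
(-1356 - 7540) + u(H) = (-1356 - 7540) + (-5 + I*√58) = -8896 + (-5 + I*√58) = -8901 + I*√58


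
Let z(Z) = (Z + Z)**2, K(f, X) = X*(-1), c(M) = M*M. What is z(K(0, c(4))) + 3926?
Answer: 4950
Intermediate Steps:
c(M) = M**2
K(f, X) = -X
z(Z) = 4*Z**2 (z(Z) = (2*Z)**2 = 4*Z**2)
z(K(0, c(4))) + 3926 = 4*(-1*4**2)**2 + 3926 = 4*(-1*16)**2 + 3926 = 4*(-16)**2 + 3926 = 4*256 + 3926 = 1024 + 3926 = 4950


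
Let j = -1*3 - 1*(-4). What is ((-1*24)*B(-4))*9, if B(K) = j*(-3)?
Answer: 648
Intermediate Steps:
j = 1 (j = -3 + 4 = 1)
B(K) = -3 (B(K) = 1*(-3) = -3)
((-1*24)*B(-4))*9 = (-1*24*(-3))*9 = -24*(-3)*9 = 72*9 = 648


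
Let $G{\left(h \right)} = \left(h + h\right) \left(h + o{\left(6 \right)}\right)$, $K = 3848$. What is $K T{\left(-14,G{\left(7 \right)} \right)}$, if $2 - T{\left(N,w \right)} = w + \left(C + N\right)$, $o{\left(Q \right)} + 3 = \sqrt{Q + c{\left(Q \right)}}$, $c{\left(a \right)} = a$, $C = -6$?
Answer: $-130832 - 107744 \sqrt{3} \approx -3.1745 \cdot 10^{5}$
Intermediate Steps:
$o{\left(Q \right)} = -3 + \sqrt{2} \sqrt{Q}$ ($o{\left(Q \right)} = -3 + \sqrt{Q + Q} = -3 + \sqrt{2 Q} = -3 + \sqrt{2} \sqrt{Q}$)
$G{\left(h \right)} = 2 h \left(-3 + h + 2 \sqrt{3}\right)$ ($G{\left(h \right)} = \left(h + h\right) \left(h - \left(3 - \sqrt{2} \sqrt{6}\right)\right) = 2 h \left(h - \left(3 - 2 \sqrt{3}\right)\right) = 2 h \left(-3 + h + 2 \sqrt{3}\right)$)
$T{\left(N,w \right)} = 8 - N - w$ ($T{\left(N,w \right)} = 2 - \left(w + \left(-6 + N\right)\right) = 2 - \left(-6 + N + w\right) = 8 - N - w$)
$K T{\left(-14,G{\left(7 \right)} \right)} = 3848 \left(8 - -14 - 2 \cdot 7 \left(-3 + 7 + 2 \sqrt{3}\right)\right) = 3848 \left(8 + 14 - 2 \cdot 7 \left(4 + 2 \sqrt{3}\right)\right) = 3848 \left(8 + 14 - \left(56 + 28 \sqrt{3}\right)\right) = 3848 \left(-34 - 28 \sqrt{3}\right) = -130832 - 107744 \sqrt{3}$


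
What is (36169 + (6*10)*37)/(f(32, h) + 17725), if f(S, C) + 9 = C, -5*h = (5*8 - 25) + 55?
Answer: 38389/17702 ≈ 2.1686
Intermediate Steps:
h = -14 (h = -((5*8 - 25) + 55)/5 = -((40 - 25) + 55)/5 = -(15 + 55)/5 = -1/5*70 = -14)
f(S, C) = -9 + C
(36169 + (6*10)*37)/(f(32, h) + 17725) = (36169 + (6*10)*37)/((-9 - 14) + 17725) = (36169 + 60*37)/(-23 + 17725) = (36169 + 2220)/17702 = 38389*(1/17702) = 38389/17702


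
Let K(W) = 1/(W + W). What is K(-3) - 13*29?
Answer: -2263/6 ≈ -377.17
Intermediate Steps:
K(W) = 1/(2*W)
K(-3) - 13*29 = (½)/(-3) - 13*29 = (½)*(-⅓) - 377 = -⅙ - 377 = -2263/6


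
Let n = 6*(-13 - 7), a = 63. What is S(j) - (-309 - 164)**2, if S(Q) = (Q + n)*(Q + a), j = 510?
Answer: -259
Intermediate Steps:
n = -120 (n = 6*(-20) = -120)
S(Q) = (-120 + Q)*(63 + Q) (S(Q) = (Q - 120)*(Q + 63) = (-120 + Q)*(63 + Q))
S(j) - (-309 - 164)**2 = (-7560 + 510**2 - 57*510) - (-309 - 164)**2 = (-7560 + 260100 - 29070) - 1*(-473)**2 = 223470 - 1*223729 = 223470 - 223729 = -259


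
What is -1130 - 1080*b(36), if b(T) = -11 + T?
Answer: -28130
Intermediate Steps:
-1130 - 1080*b(36) = -1130 - 1080*(-11 + 36) = -1130 - 1080*25 = -1130 - 27000 = -28130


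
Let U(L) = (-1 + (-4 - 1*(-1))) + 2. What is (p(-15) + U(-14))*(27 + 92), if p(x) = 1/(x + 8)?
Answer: -255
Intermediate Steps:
p(x) = 1/(8 + x)
U(L) = -2 (U(L) = (-1 + (-4 + 1)) + 2 = (-1 - 3) + 2 = -4 + 2 = -2)
(p(-15) + U(-14))*(27 + 92) = (1/(8 - 15) - 2)*(27 + 92) = (1/(-7) - 2)*119 = (-1/7 - 2)*119 = -15/7*119 = -255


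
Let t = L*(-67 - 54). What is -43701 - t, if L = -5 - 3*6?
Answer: -46484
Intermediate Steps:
L = -23 (L = -5 - 18 = -23)
t = 2783 (t = -23*(-67 - 54) = -23*(-121) = 2783)
-43701 - t = -43701 - 1*2783 = -43701 - 2783 = -46484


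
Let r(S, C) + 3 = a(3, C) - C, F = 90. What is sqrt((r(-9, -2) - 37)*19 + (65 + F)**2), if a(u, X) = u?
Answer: 8*sqrt(365) ≈ 152.84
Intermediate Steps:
r(S, C) = -C (r(S, C) = -3 + (3 - C) = -C)
sqrt((r(-9, -2) - 37)*19 + (65 + F)**2) = sqrt((-1*(-2) - 37)*19 + (65 + 90)**2) = sqrt((2 - 37)*19 + 155**2) = sqrt(-35*19 + 24025) = sqrt(-665 + 24025) = sqrt(23360) = 8*sqrt(365)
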